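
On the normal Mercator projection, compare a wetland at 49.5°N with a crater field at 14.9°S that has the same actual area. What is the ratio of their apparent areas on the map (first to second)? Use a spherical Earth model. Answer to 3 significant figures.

2.21

On Mercator, area is exaggerated by sec²φ = 1/cos²φ.
At 49.5°: sec²(49.5°) = 1/0.6494² = 2.371.
At 14.9°: sec²(14.9°) = 1/0.9664² = 1.071.
Ratio = 2.371/1.071 = cos²(14.9°)/cos²(49.5°) ≈ 2.21.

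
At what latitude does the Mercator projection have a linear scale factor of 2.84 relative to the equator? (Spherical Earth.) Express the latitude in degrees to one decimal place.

69.4°

Mercator scale is k = sec φ = 1/cos φ.
1/cos φ = 2.84  ⇒  cos φ = 0.3521  ⇒  φ = arccos(0.3521) ≈ 69.4°.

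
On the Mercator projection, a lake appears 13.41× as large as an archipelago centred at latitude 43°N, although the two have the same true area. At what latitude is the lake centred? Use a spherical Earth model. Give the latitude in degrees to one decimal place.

Mercator areal scale is sec²φ, so apparent-area ratio = sec²φ₁ / sec²φ₂ = cos²φ₂ / cos²φ₁.
cos²φ₂ / cos²φ₁ = 13.41  ⇒  cos φ₁ = cos 43° / √13.41 = 0.7314/3.662 = 0.1997.
φ₁ = arccos(0.1997) ≈ 78.5°.

78.5°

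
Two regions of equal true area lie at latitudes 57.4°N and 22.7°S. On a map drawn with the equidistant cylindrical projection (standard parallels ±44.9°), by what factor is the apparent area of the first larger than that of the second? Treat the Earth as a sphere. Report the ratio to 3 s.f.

1.71

The equidistant cylindrical projection with φ₀ = 44.9° has h = 1 (meridians true) and k = cos φ₀ / cos φ along parallels.
Areal scale at 57.4°: h·k = 1.000 × 1.315 = 1.315.
Areal scale at 22.7°: h·k = 1.000 × 0.7678 = 0.7678.
Ratio = 1.315/0.7678 ≈ 1.71.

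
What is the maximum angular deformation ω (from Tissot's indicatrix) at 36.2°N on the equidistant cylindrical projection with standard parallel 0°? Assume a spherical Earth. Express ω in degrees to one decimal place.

12.3°

Plate carrée maps x = Rλ, y = Rφ. The meridian scale is h = 1 and the parallel scale is k = 1/cos φ = sec φ.
At 36.2°: h = 1.000, k = 1.239; principal scales a = 1.239, b = 1.000.
sin(ω/2) = (a − b)/(a + b) = 0.2392/2.239 = 0.1068, so ω = 2 arcsin(0.1068) ≈ 12.3°.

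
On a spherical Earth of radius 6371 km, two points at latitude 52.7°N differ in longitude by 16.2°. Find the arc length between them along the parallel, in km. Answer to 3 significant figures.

Arc length along a parallel = R cos φ · Δλ (with Δλ in radians).
= 6371 × cos 52.7° × (16.2° × π/180) = 6371 × 0.6060 × 0.2827 ≈ 1090 km.

1090 km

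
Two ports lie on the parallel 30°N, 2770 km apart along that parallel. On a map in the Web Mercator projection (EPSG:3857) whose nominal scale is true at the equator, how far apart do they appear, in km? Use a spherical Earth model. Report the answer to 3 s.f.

3200 km

Mercator is conformal, so the point scale is isotropic: h = k = sec φ = 1/cos φ.
Along the parallel, k = sec 30° = 1/0.8660 = 1.155.
Map distance = 2770 × 1.155 ≈ 3200 km.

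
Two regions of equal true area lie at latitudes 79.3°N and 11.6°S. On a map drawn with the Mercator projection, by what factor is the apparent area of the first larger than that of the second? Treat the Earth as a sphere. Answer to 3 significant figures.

Mercator is conformal with k = sec φ, so areal scale = k² = sec²φ.
At 79.3°: sec²(79.3°) = 1/0.1857² = 29.01.
At 11.6°: sec²(11.6°) = 1/0.9796² = 1.042.
Ratio = 29.01/1.042 = cos²(11.6°)/cos²(79.3°) ≈ 27.8.

27.8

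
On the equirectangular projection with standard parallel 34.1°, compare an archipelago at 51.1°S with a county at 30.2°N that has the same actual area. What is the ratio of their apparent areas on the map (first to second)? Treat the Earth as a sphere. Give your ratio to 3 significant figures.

1.38

With standard parallel φ₀ = 34.1°, the equirectangular projection gives x = Rλ cos φ₀, y = Rφ, so h = 1 and k = cos 34.1° / cos φ.
Areal scale at 51.1°: h·k = 1.000 × 1.319 = 1.319.
Areal scale at 30.2°: h·k = 1.000 × 0.9581 = 0.9581.
Ratio = 1.319/0.9581 ≈ 1.38.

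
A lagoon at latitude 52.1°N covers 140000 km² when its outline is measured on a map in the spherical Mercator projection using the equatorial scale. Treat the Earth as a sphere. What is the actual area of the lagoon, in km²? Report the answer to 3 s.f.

Mercator is conformal, so the point scale is isotropic: h = k = sec φ = 1/cos φ.
Areal scale = k² = sec²φ = 1/cos²(52.1°) = 1/0.6143² = 2.650.
True area = apparent / (areal scale) = 140000 / 2.650 ≈ 52800 km².

52800 km²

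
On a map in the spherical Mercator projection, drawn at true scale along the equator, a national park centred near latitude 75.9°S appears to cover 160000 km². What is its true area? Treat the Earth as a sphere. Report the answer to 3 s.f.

9500 km²

For Mercator, h = k = sec φ (a conformal cylindrical projection has a single point scale, 1/cos φ).
Areal scale = k² = sec²φ = 1/cos²(75.9°) = 1/0.2436² = 16.85.
True area = apparent / (areal scale) = 160000 / 16.85 ≈ 9500 km².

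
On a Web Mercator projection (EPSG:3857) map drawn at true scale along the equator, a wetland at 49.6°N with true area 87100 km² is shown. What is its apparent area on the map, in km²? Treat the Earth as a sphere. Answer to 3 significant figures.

207000 km²

For Mercator, h = k = sec φ (a conformal cylindrical projection has a single point scale, 1/cos φ).
Areal scale = k² = sec²φ = 1/cos²(49.6°) = 1/0.6481² = 2.381.
Apparent area = 87100 × 2.381 ≈ 207000 km².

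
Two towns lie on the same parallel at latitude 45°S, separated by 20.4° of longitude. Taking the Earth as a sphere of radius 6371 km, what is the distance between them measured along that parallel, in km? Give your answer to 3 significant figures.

1600 km

Arc length along a parallel = R cos φ · Δλ (with Δλ in radians).
= 6371 × cos 45° × (20.4° × π/180) = 6371 × 0.7071 × 0.3560 ≈ 1600 km.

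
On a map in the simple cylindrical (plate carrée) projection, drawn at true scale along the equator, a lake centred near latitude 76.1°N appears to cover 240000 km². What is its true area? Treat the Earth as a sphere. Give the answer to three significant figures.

57700 km²

For the equirectangular projection with φ₀ = 0 (plate carrée), h = 1 along meridians and k = sec φ along parallels.
Areal scale = h·k = 1 × sec φ; at 76.1°, h = 1.000, k = 4.163, so h·k = 4.163.
True area = apparent / (areal scale) = 240000 / 4.163 ≈ 57700 km².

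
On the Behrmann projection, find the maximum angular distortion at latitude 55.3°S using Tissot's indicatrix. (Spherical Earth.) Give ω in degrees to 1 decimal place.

The Behrmann projection is cylindrical equal-area with φ₀ = 30°. Cylindrical equal-area (φ₀ = 30°): h = cos φ / cos 30° along meridians, k = cos 30° / cos φ along parallels; h·k = 1.
At 55.3°: h = 0.6573, k = 1.521; principal scales a = 1.521, b = 0.6573.
sin(ω/2) = (a − b)/(a + b) = 0.8639/2.179 = 0.3965, so ω = 2 arcsin(0.3965) ≈ 46.7°.

46.7°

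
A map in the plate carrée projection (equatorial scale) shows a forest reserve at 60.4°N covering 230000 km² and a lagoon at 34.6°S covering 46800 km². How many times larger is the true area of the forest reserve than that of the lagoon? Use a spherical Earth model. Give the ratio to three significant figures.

On the plate carrée, areal scale = h·k = 1 × sec φ, so true area = apparent × cos φ.
True area of forest reserve: 230000 × cos(60.4°) = 230000 × 0.4939 = 113600 km².
True area of lagoon: 46800 × cos(34.6°) = 46800 × 0.8231 = 38520 km².
Ratio = 113600 / 38520 ≈ 2.95.

2.95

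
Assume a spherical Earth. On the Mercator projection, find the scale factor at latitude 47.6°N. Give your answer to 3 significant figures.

The Mercator projection is conformal; its linear scale factor is the same in every direction and equals sec φ = 1/cos φ.
k = 1/cos 47.6° = 1/0.6743 = 1.483.

1.48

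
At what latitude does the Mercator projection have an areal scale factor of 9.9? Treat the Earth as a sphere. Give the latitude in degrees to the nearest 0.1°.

Mercator areal scale is sec²φ.
sec²φ = 9.9  ⇒  cos²φ = 0.1010  ⇒  cos φ = 0.3178.
φ = arccos(0.3178) ≈ 71.5°.

71.5°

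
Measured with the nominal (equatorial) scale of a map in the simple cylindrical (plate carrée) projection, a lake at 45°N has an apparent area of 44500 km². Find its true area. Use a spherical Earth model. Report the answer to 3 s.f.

31500 km²

For the equirectangular projection with φ₀ = 0 (plate carrée), h = 1 along meridians and k = sec φ along parallels.
Areal scale = h·k = 1 × sec φ; at 45°, h = 1.000, k = 1.414, so h·k = 1.414.
True area = apparent / (areal scale) = 44500 / 1.414 ≈ 31500 km².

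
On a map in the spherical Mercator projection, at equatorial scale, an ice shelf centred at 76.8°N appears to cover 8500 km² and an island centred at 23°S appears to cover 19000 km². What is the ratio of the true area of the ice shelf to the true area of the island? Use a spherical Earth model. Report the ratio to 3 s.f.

0.0275

On Mercator the areal scale is sec²φ, so true area = apparent × cos²φ.
True area of ice shelf: 8500 × cos²(76.8°) = 8500 × 0.05214 = 443.2 km².
True area of island: 19000 × cos²(23°) = 19000 × 0.8473 = 16100 km².
Ratio = 443.2 / 16100 ≈ 0.0275.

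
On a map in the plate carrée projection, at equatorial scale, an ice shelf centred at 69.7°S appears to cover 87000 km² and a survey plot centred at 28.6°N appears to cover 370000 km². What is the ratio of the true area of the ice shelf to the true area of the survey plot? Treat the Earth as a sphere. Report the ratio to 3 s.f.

Plate carrée has h = 1 and k = sec φ, giving areal scale sec φ; true area = (apparent area) · cos φ.
True area of ice shelf: 87000 × cos(69.7°) = 87000 × 0.3469 = 30180 km².
True area of survey plot: 370000 × cos(28.6°) = 370000 × 0.8780 = 324900 km².
Ratio = 30180 / 324900 ≈ 0.0929.

0.0929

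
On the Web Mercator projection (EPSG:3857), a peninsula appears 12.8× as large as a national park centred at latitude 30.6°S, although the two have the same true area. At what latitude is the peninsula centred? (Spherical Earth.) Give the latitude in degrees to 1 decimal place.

76.1°

Mercator areal scale is sec²φ, so apparent-area ratio = sec²φ₁ / sec²φ₂ = cos²φ₂ / cos²φ₁.
cos²φ₂ / cos²φ₁ = 12.8  ⇒  cos φ₁ = cos 30.6° / √12.8 = 0.8607/3.578 = 0.2406.
φ₁ = arccos(0.2406) ≈ 76.1°.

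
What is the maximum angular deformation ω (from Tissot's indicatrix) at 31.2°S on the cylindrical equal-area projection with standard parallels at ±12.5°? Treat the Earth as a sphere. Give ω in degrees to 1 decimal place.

15.1°

Cylindrical equal-area (φ₀ = 12.5°): h = cos φ / cos 12.5° along meridians, k = cos 12.5° / cos φ along parallels; h·k = 1.
At 31.2°: h = 0.8761, k = 1.141; principal scales a = 1.141, b = 0.8761.
sin(ω/2) = (a − b)/(a + b) = 0.2652/2.018 = 0.1315, so ω = 2 arcsin(0.1315) ≈ 15.1°.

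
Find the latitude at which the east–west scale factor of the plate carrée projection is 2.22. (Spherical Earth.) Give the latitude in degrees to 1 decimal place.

Plate carrée: h = 1, k = sec φ along parallels.
sec φ = 2.22  ⇒  cos φ = 0.4505  ⇒  φ ≈ 63.2°.

63.2°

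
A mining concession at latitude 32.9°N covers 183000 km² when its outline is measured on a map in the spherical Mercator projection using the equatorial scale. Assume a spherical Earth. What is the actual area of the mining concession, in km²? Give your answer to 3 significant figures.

Mercator is conformal, so the point scale is isotropic: h = k = sec φ = 1/cos φ.
Areal scale = k² = sec²φ = 1/cos²(32.9°) = 1/0.8396² = 1.419.
True area = apparent / (areal scale) = 183000 / 1.419 ≈ 129000 km².

129000 km²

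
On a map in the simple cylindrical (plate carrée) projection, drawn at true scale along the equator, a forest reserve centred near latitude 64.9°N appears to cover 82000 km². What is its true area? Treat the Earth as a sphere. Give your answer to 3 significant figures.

Plate carrée maps x = Rλ, y = Rφ. The meridian scale is h = 1 and the parallel scale is k = 1/cos φ = sec φ.
Areal scale = h·k = 1 × sec φ; at 64.9°, h = 1.000, k = 2.357, so h·k = 2.357.
True area = apparent / (areal scale) = 82000 / 2.357 ≈ 34800 km².

34800 km²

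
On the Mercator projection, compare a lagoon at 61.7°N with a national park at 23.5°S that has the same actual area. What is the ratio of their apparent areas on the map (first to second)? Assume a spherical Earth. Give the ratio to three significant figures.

3.74

Mercator areal scale is sec²φ.
At 61.7°: sec²(61.7°) = 1/0.4741² = 4.449.
At 23.5°: sec²(23.5°) = 1/0.9171² = 1.189.
Ratio = 4.449/1.189 = cos²(23.5°)/cos²(61.7°) ≈ 3.74.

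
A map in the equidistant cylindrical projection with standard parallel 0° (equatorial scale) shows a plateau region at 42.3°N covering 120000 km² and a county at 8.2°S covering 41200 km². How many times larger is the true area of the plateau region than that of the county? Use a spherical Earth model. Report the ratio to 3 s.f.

2.18

On the plate carrée, areal scale = h·k = 1 × sec φ, so true area = apparent × cos φ.
True area of plateau region: 120000 × cos(42.3°) = 120000 × 0.7396 = 88760 km².
True area of county: 41200 × cos(8.2°) = 41200 × 0.9898 = 40780 km².
Ratio = 88760 / 40780 ≈ 2.18.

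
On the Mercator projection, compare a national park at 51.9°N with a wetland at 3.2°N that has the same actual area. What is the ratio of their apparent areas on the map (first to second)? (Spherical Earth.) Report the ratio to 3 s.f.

2.62

On Mercator, area is exaggerated by sec²φ = 1/cos²φ.
At 51.9°: sec²(51.9°) = 1/0.6170² = 2.627.
At 3.2°: sec²(3.2°) = 1/0.9984² = 1.003.
Ratio = 2.627/1.003 = cos²(3.2°)/cos²(51.9°) ≈ 2.62.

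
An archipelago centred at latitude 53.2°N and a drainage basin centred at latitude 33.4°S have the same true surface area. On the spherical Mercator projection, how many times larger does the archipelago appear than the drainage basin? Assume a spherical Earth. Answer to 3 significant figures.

Mercator is conformal with k = sec φ, so areal scale = k² = sec²φ.
At 53.2°: sec²(53.2°) = 1/0.5990² = 2.787.
At 33.4°: sec²(33.4°) = 1/0.8348² = 1.435.
Ratio = 2.787/1.435 = cos²(33.4°)/cos²(53.2°) ≈ 1.94.

1.94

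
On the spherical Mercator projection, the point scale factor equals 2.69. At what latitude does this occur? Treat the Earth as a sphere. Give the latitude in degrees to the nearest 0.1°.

68.2°

Mercator scale is k = sec φ = 1/cos φ.
1/cos φ = 2.69  ⇒  cos φ = 0.3717  ⇒  φ = arccos(0.3717) ≈ 68.2°.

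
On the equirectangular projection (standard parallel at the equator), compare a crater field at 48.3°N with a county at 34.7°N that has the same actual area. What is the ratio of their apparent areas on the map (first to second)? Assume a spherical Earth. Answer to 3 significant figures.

For the equirectangular projection with φ₀ = 0 (plate carrée), h = 1 along meridians and k = sec φ along parallels.
Areal scale at 48.3°: h·k = 1.000 × 1.503 = 1.503.
Areal scale at 34.7°: h·k = 1.000 × 1.216 = 1.216.
Ratio = 1.503/1.216 ≈ 1.24.

1.24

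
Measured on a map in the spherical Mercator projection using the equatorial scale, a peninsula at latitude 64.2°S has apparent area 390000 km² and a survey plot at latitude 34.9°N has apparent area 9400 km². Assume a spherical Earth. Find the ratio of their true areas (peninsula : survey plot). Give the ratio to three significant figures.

11.7

On Mercator the areal scale is sec²φ, so true area = apparent × cos²φ.
True area of peninsula: 390000 × cos²(64.2°) = 390000 × 0.1894 = 73880 km².
True area of survey plot: 9400 × cos²(34.9°) = 9400 × 0.6726 = 6323 km².
Ratio = 73880 / 6323 ≈ 11.7.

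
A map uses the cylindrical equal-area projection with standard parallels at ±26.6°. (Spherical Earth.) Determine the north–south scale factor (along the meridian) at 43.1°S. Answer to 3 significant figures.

0.817

A cylindrical equal-area projection with standard parallel φ₀ has meridian scale h = cos φ / cos φ₀ and parallel scale k = cos φ₀ / cos φ (so areas are preserved, h·k = 1).
h = cos 43.1° / cos 26.6° = 0.7302/0.8942 = 0.8166.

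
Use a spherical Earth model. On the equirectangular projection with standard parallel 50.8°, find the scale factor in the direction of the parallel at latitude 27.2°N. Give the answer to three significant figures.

0.711

The equidistant cylindrical projection with φ₀ = 50.8° has h = 1 (meridians true) and k = cos φ₀ / cos φ along parallels.
k = cos 50.8° / cos 27.2° = 0.6320/0.8894 = 0.7106.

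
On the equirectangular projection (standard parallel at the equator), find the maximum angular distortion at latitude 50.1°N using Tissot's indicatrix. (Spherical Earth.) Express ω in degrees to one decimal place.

For the equirectangular projection with φ₀ = 0 (plate carrée), h = 1 along meridians and k = sec φ along parallels.
At 50.1°: h = 1.000, k = 1.559; principal scales a = 1.559, b = 1.000.
sin(ω/2) = (a − b)/(a + b) = 0.5590/2.559 = 0.2184, so ω = 2 arcsin(0.2184) ≈ 25.2°.

25.2°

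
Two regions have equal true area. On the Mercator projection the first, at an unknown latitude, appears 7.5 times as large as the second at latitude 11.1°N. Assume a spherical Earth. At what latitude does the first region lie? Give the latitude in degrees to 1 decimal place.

For equal true areas on Mercator, apparent areas scale as sec²φ, so the ratio is cos²φ₂ / cos²φ₁.
cos²φ₂ / cos²φ₁ = 7.5  ⇒  cos φ₁ = cos 11.1° / √7.5 = 0.9813/2.739 = 0.3583.
φ₁ = arccos(0.3583) ≈ 69.0°.

69.0°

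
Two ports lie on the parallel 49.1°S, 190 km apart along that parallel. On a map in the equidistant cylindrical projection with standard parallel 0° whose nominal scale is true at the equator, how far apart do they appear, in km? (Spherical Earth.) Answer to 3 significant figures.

290 km

For the equirectangular projection with φ₀ = 0 (plate carrée), h = 1 along meridians and k = sec φ along parallels.
Along the parallel, k = sec 49.1° = 1/0.6547 = 1.527.
Map distance = 190 × 1.527 ≈ 290 km.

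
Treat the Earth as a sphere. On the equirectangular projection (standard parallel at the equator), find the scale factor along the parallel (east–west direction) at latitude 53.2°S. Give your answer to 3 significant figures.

1.67

Plate carrée maps x = Rλ, y = Rφ. The meridian scale is h = 1 and the parallel scale is k = 1/cos φ = sec φ.
k = 1/cos 53.2° = 1/0.5990 = 1.669.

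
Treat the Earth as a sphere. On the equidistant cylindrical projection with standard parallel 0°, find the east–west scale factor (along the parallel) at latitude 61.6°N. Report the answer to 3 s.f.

Plate carrée maps x = Rλ, y = Rφ. The meridian scale is h = 1 and the parallel scale is k = 1/cos φ = sec φ.
k = 1/cos 61.6° = 1/0.4756 = 2.103.

2.10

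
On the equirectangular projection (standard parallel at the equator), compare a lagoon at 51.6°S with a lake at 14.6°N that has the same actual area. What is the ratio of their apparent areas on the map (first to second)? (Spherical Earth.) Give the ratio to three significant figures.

1.56

Plate carrée maps x = Rλ, y = Rφ. The meridian scale is h = 1 and the parallel scale is k = 1/cos φ = sec φ.
Areal scale at 51.6°: h·k = 1.000 × 1.610 = 1.610.
Areal scale at 14.6°: h·k = 1.000 × 1.033 = 1.033.
Ratio = 1.610/1.033 ≈ 1.56.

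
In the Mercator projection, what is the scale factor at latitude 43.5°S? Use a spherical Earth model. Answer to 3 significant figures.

1.38

Mercator is conformal, so the point scale is isotropic: h = k = sec φ = 1/cos φ.
k = 1/cos 43.5° = 1/0.7254 = 1.379.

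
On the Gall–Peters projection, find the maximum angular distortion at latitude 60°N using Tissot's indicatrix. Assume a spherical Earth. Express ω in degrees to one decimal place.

The Gall–Peters projection is cylindrical equal-area with φ₀ = 45°. A cylindrical equal-area projection with standard parallel φ₀ has meridian scale h = cos φ / cos φ₀ and parallel scale k = cos φ₀ / cos φ (so areas are preserved, h·k = 1).
At 60°: h = 0.7071, k = 1.414; principal scales a = 1.414, b = 0.7071.
sin(ω/2) = (a − b)/(a + b) = 0.7071/2.121 = 0.3333, so ω = 2 arcsin(0.3333) ≈ 38.9°.

38.9°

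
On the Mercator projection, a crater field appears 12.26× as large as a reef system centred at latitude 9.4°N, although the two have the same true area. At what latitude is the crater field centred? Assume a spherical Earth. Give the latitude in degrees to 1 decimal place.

For equal true areas on Mercator, apparent areas scale as sec²φ, so the ratio is cos²φ₂ / cos²φ₁.
cos²φ₂ / cos²φ₁ = 12.26  ⇒  cos φ₁ = cos 9.4° / √12.26 = 0.9866/3.501 = 0.2818.
φ₁ = arccos(0.2818) ≈ 73.6°.

73.6°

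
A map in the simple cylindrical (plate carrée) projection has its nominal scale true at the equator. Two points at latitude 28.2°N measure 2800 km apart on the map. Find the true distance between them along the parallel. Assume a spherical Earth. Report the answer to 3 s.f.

Plate carrée maps x = Rλ, y = Rφ. The meridian scale is h = 1 and the parallel scale is k = 1/cos φ = sec φ.
Along the parallel at 28.2°, map distances are exaggerated by k = sec 28.2° = 1.135.
True distance = 2800 / 1.135 = 2800 × cos 28.2° ≈ 2470 km.

2470 km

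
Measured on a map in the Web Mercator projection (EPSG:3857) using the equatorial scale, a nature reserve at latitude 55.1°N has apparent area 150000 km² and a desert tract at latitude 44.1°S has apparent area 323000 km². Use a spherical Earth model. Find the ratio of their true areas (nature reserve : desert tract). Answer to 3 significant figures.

0.295

On Mercator the areal scale is sec²φ, so true area = apparent × cos²φ.
True area of nature reserve: 150000 × cos²(55.1°) = 150000 × 0.3274 = 49100 km².
True area of desert tract: 323000 × cos²(44.1°) = 323000 × 0.5157 = 166600 km².
Ratio = 49100 / 166600 ≈ 0.295.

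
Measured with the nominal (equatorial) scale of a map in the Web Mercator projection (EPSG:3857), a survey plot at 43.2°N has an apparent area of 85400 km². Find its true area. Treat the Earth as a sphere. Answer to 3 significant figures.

45400 km²

The Mercator projection is conformal; its linear scale factor is the same in every direction and equals sec φ = 1/cos φ.
Areal scale = k² = sec²φ = 1/cos²(43.2°) = 1/0.7290² = 1.882.
True area = apparent / (areal scale) = 85400 / 1.882 ≈ 45400 km².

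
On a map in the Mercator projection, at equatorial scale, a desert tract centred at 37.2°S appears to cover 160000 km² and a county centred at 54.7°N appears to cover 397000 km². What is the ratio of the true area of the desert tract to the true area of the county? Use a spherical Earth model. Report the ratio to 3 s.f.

0.766

On Mercator the areal scale is sec²φ, so true area = apparent × cos²φ.
True area of desert tract: 160000 × cos²(37.2°) = 160000 × 0.6345 = 101500 km².
True area of county: 397000 × cos²(54.7°) = 397000 × 0.3339 = 132600 km².
Ratio = 101500 / 132600 ≈ 0.766.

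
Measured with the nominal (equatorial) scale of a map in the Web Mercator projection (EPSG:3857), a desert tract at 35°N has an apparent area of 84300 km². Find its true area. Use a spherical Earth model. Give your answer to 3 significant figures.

The Mercator projection is conformal; its linear scale factor is the same in every direction and equals sec φ = 1/cos φ.
Areal scale = k² = sec²φ = 1/cos²(35°) = 1/0.8192² = 1.490.
True area = apparent / (areal scale) = 84300 / 1.490 ≈ 56600 km².

56600 km²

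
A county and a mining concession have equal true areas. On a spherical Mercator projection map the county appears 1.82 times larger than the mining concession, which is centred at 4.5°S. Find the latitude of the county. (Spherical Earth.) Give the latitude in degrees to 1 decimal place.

On Mercator, (apparent₁)/(apparent₂) = sec²φ₁ / sec²φ₂ when true areas are equal.
cos²φ₂ / cos²φ₁ = 1.82  ⇒  cos φ₁ = cos 4.5° / √1.82 = 0.9969/1.349 = 0.7390.
φ₁ = arccos(0.7390) ≈ 42.4°.

42.4°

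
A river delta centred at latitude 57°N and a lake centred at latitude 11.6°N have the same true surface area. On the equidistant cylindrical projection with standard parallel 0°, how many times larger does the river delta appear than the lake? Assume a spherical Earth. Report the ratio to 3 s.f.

1.80

For the equirectangular projection with φ₀ = 0 (plate carrée), h = 1 along meridians and k = sec φ along parallels.
Areal scale at 57°: h·k = 1.000 × 1.836 = 1.836.
Areal scale at 11.6°: h·k = 1.000 × 1.021 = 1.021.
Ratio = 1.836/1.021 ≈ 1.80.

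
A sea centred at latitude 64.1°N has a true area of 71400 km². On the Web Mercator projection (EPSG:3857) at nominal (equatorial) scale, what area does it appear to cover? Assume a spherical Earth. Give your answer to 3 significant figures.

374000 km²

Mercator is conformal, so the point scale is isotropic: h = k = sec φ = 1/cos φ.
Areal scale = k² = sec²φ = 1/cos²(64.1°) = 1/0.4368² = 5.241.
Apparent area = 71400 × 5.241 ≈ 374000 km².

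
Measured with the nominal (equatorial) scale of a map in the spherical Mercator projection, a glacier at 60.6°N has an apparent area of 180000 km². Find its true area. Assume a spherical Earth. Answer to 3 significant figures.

43400 km²

For Mercator, h = k = sec φ (a conformal cylindrical projection has a single point scale, 1/cos φ).
Areal scale = k² = sec²φ = 1/cos²(60.6°) = 1/0.4909² = 4.150.
True area = apparent / (areal scale) = 180000 / 4.150 ≈ 43400 km².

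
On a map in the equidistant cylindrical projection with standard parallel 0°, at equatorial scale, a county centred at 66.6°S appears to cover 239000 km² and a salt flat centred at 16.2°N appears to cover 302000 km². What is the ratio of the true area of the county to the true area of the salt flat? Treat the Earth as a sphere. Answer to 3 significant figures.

0.327

On the plate carrée, areal scale = h·k = 1 × sec φ, so true area = apparent × cos φ.
True area of county: 239000 × cos(66.6°) = 239000 × 0.3971 = 94920 km².
True area of salt flat: 302000 × cos(16.2°) = 302000 × 0.9603 = 290000 km².
Ratio = 94920 / 290000 ≈ 0.327.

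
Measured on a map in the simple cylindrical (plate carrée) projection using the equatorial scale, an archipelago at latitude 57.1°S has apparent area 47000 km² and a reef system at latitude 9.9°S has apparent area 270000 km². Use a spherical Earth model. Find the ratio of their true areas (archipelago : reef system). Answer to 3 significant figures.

0.0960

Plate carrée has h = 1 and k = sec φ, giving areal scale sec φ; true area = (apparent area) · cos φ.
True area of archipelago: 47000 × cos(57.1°) = 47000 × 0.5432 = 25530 km².
True area of reef system: 270000 × cos(9.9°) = 270000 × 0.9851 = 266000 km².
Ratio = 25530 / 266000 ≈ 0.0960.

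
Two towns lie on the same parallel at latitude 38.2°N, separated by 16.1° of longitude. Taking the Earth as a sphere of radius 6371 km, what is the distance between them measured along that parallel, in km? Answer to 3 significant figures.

1410 km

Arc length along a parallel = R cos φ · Δλ (with Δλ in radians).
= 6371 × cos 38.2° × (16.1° × π/180) = 6371 × 0.7859 × 0.2810 ≈ 1410 km.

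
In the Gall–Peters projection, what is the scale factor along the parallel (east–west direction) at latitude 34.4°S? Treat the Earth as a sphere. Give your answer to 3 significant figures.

0.857

The Gall–Peters projection is cylindrical equal-area with φ₀ = 45°. Cylindrical equal-area (φ₀ = 45°): h = cos φ / cos 45° along meridians, k = cos 45° / cos φ along parallels; h·k = 1.
k = cos 45° / cos 34.4° = 0.7071/0.8251 = 0.8570.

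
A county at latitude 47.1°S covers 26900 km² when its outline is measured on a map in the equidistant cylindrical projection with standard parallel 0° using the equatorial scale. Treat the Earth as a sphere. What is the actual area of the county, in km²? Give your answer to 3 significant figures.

18300 km²

For the equirectangular projection with φ₀ = 0 (plate carrée), h = 1 along meridians and k = sec φ along parallels.
Areal scale = h·k = 1 × sec φ; at 47.1°, h = 1.000, k = 1.469, so h·k = 1.469.
True area = apparent / (areal scale) = 26900 / 1.469 ≈ 18300 km².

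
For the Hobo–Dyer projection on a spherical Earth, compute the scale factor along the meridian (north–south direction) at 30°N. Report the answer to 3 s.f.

The Hobo–Dyer projection is cylindrical equal-area with φ₀ = 37.5°. Cylindrical equal-area (φ₀ = 37.5°): h = cos φ / cos 37.5° along meridians, k = cos 37.5° / cos φ along parallels; h·k = 1.
h = cos 30° / cos 37.5° = 0.8660/0.7934 = 1.092.

1.09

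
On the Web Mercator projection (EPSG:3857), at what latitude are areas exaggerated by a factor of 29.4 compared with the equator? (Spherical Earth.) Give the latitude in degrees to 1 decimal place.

79.4°

Mercator areal scale is sec²φ.
sec²φ = 29.4  ⇒  cos²φ = 0.03401  ⇒  cos φ = 0.1844.
φ = arccos(0.1844) ≈ 79.4°.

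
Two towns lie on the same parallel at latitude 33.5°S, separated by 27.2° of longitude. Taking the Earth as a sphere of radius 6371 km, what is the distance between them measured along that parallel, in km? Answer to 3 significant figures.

Arc length along a parallel = R cos φ · Δλ (with Δλ in radians).
= 6371 × cos 33.5° × (27.2° × π/180) = 6371 × 0.8339 × 0.4747 ≈ 2520 km.

2520 km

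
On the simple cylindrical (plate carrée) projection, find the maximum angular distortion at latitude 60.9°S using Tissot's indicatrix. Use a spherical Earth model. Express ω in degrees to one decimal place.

In the plate carrée (x = Rλ, y = Rφ), meridians are true-scale (h = 1) and parallels are stretched by k = sec φ.
At 60.9°: h = 1.000, k = 2.056; principal scales a = 2.056, b = 1.000.
sin(ω/2) = (a − b)/(a + b) = 1.056/3.056 = 0.3456, so ω = 2 arcsin(0.3456) ≈ 40.4°.

40.4°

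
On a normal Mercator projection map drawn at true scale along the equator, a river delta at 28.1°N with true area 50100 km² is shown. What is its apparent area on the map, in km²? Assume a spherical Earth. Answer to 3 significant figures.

Mercator is conformal, so the point scale is isotropic: h = k = sec φ = 1/cos φ.
Areal scale = k² = sec²φ = 1/cos²(28.1°) = 1/0.8821² = 1.285.
Apparent area = 50100 × 1.285 ≈ 64400 km².

64400 km²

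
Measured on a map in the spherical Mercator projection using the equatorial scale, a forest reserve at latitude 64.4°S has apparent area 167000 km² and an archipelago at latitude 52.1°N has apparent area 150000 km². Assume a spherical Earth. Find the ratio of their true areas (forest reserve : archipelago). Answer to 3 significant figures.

Since Mercator area scale is 1/cos²φ, the true area equals the apparent area multiplied by cos²φ.
True area of forest reserve: 167000 × cos²(64.4°) = 167000 × 0.1867 = 31180 km².
True area of archipelago: 150000 × cos²(52.1°) = 150000 × 0.3773 = 56600 km².
Ratio = 31180 / 56600 ≈ 0.551.

0.551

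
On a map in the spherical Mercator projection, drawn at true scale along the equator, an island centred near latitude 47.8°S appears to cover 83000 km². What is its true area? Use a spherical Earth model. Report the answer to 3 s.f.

The Mercator projection is conformal; its linear scale factor is the same in every direction and equals sec φ = 1/cos φ.
Areal scale = k² = sec²φ = 1/cos²(47.8°) = 1/0.6717² = 2.216.
True area = apparent / (areal scale) = 83000 / 2.216 ≈ 37500 km².

37500 km²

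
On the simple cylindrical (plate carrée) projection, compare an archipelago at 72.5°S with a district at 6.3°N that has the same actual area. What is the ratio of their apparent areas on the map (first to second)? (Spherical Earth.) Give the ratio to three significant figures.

In the plate carrée (x = Rλ, y = Rφ), meridians are true-scale (h = 1) and parallels are stretched by k = sec φ.
Areal scale at 72.5°: h·k = 1.000 × 3.326 = 3.326.
Areal scale at 6.3°: h·k = 1.000 × 1.006 = 1.006.
Ratio = 3.326/1.006 ≈ 3.31.

3.31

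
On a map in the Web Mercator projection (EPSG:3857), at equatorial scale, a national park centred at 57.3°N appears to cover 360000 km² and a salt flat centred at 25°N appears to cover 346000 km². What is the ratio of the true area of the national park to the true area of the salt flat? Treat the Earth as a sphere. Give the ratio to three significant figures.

On Mercator the areal scale is sec²φ, so true area = apparent × cos²φ.
True area of national park: 360000 × cos²(57.3°) = 360000 × 0.2919 = 105100 km².
True area of salt flat: 346000 × cos²(25°) = 346000 × 0.8214 = 284200 km².
Ratio = 105100 / 284200 ≈ 0.370.

0.370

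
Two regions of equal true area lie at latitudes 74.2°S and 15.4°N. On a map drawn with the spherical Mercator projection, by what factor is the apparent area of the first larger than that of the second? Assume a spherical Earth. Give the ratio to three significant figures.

12.5

Mercator is conformal with k = sec φ, so areal scale = k² = sec²φ.
At 74.2°: sec²(74.2°) = 1/0.2723² = 13.49.
At 15.4°: sec²(15.4°) = 1/0.9641² = 1.076.
Ratio = 13.49/1.076 = cos²(15.4°)/cos²(74.2°) ≈ 12.5.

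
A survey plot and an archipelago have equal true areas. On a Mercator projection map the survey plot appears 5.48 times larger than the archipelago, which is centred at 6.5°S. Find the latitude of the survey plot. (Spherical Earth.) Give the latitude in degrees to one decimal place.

For equal true areas on Mercator, apparent areas scale as sec²φ, so the ratio is cos²φ₂ / cos²φ₁.
cos²φ₂ / cos²φ₁ = 5.48  ⇒  cos φ₁ = cos 6.5° / √5.48 = 0.9936/2.341 = 0.4244.
φ₁ = arccos(0.4244) ≈ 64.9°.

64.9°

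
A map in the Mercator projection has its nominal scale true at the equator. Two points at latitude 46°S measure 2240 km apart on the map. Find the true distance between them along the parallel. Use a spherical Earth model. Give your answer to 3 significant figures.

For Mercator, h = k = sec φ (a conformal cylindrical projection has a single point scale, 1/cos φ).
Along the parallel at 46°, map distances are exaggerated by k = sec 46° = 1.440.
True distance = 2240 / 1.440 = 2240 × cos 46° ≈ 1560 km.

1560 km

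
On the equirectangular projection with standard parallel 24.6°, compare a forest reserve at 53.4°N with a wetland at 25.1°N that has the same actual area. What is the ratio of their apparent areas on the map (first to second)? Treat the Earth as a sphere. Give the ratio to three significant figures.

With standard parallel φ₀ = 24.6°, the equirectangular projection gives x = Rλ cos φ₀, y = Rφ, so h = 1 and k = cos 24.6° / cos φ.
Areal scale at 53.4°: h·k = 1.000 × 1.525 = 1.525.
Areal scale at 25.1°: h·k = 1.000 × 1.004 = 1.004.
Ratio = 1.525/1.004 ≈ 1.52.

1.52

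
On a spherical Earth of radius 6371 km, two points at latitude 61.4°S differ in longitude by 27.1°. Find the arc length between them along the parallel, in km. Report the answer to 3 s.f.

1440 km

Arc length along a parallel = R cos φ · Δλ (with Δλ in radians).
= 6371 × cos 61.4° × (27.1° × π/180) = 6371 × 0.4787 × 0.4730 ≈ 1440 km.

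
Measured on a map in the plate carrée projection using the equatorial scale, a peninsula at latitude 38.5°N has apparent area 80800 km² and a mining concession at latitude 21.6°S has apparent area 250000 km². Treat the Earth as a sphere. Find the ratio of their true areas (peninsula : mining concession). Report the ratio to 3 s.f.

Plate carrée has h = 1 and k = sec φ, giving areal scale sec φ; true area = (apparent area) · cos φ.
True area of peninsula: 80800 × cos(38.5°) = 80800 × 0.7826 = 63230 km².
True area of mining concession: 250000 × cos(21.6°) = 250000 × 0.9298 = 232400 km².
Ratio = 63230 / 232400 ≈ 0.272.

0.272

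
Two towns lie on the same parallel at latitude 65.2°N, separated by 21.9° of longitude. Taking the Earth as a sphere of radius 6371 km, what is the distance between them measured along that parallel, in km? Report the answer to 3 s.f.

Arc length along a parallel = R cos φ · Δλ (with Δλ in radians).
= 6371 × cos 65.2° × (21.9° × π/180) = 6371 × 0.4195 × 0.3822 ≈ 1020 km.

1020 km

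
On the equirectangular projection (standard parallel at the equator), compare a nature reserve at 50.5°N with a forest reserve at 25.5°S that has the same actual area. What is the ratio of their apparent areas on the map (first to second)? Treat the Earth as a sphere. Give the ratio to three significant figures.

Plate carrée maps x = Rλ, y = Rφ. The meridian scale is h = 1 and the parallel scale is k = 1/cos φ = sec φ.
Areal scale at 50.5°: h·k = 1.000 × 1.572 = 1.572.
Areal scale at 25.5°: h·k = 1.000 × 1.108 = 1.108.
Ratio = 1.572/1.108 ≈ 1.42.

1.42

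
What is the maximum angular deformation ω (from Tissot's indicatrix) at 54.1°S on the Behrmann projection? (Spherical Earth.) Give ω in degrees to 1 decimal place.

43.6°

Behrmann is a cylindrical equal-area projection with standard parallels at ±30°. For cylindrical equal-area with standard parallel φ₀, h = cos φ / cos φ₀ and k = cos φ₀ / cos φ, so h·k = 1.
At 54.1°: h = 0.6771, k = 1.477; principal scales a = 1.477, b = 0.6771.
sin(ω/2) = (a − b)/(a + b) = 0.7998/2.154 = 0.3713, so ω = 2 arcsin(0.3713) ≈ 43.6°.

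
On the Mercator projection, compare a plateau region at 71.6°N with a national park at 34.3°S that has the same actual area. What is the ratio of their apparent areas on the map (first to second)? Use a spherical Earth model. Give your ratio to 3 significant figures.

6.85

Mercator areal scale is sec²φ.
At 71.6°: sec²(71.6°) = 1/0.3156² = 10.04.
At 34.3°: sec²(34.3°) = 1/0.8261² = 1.465.
Ratio = 10.04/1.465 = cos²(34.3°)/cos²(71.6°) ≈ 6.85.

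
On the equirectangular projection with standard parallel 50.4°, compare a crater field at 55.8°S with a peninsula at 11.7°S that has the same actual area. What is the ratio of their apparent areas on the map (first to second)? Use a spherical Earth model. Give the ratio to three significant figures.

1.74

In the equirectangular projection with standard parallel φ₀ = 50.4° (x = Rλ cos φ₀, y = Rφ), meridians are true-scale (h = 1) and the parallel scale is k = cos φ₀ / cos φ.
Areal scale at 55.8°: h·k = 1.000 × 1.134 = 1.134.
Areal scale at 11.7°: h·k = 1.000 × 0.6509 = 0.6509.
Ratio = 1.134/0.6509 ≈ 1.74.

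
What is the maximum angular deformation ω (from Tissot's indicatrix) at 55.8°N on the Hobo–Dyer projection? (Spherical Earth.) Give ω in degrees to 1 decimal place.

38.7°

The Hobo–Dyer projection is cylindrical equal-area with φ₀ = 37.5°. Cylindrical equal-area (φ₀ = 37.5°): h = cos φ / cos 37.5° along meridians, k = cos 37.5° / cos φ along parallels; h·k = 1.
At 55.8°: h = 0.7085, k = 1.411; principal scales a = 1.411, b = 0.7085.
sin(ω/2) = (a − b)/(a + b) = 0.7030/2.120 = 0.3316, so ω = 2 arcsin(0.3316) ≈ 38.7°.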